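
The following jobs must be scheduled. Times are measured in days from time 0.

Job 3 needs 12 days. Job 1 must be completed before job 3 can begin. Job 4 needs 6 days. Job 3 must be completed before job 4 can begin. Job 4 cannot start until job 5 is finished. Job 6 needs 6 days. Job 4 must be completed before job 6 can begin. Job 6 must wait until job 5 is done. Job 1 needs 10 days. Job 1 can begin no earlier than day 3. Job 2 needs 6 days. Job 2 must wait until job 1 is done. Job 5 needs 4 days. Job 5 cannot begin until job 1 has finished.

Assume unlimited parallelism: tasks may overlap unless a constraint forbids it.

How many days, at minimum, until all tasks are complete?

Job 1 waits on its own release at day 3, so it starts at day 3 and finishes at 3 + 10 = day 13.
Job 5 cannot begin until job 1 (finishes day 13). It runs from day 13 to 13 + 4 = day 17.
Job 3 waits on job 1 (finishes day 13), so it starts at day 13 and finishes at 13 + 12 = day 25.
Job 4 needs all of job 3 (finishes day 25); job 5 (finishes day 17). That puts its earliest start at day 25; it finishes at 25 + 6 = day 31.
Job 6 cannot start until job 4 (finishes day 31); job 5 (finishes day 17). The controlling bound is day 31, so job 6 finishes at 31 + 6 = day 37.
Job 2 cannot begin until job 1 (finishes day 13). It runs from day 13 to 13 + 6 = day 19.
All tasks are finished once the last one completes. Finish times: Job 1 at 13, Job 2 at 19, Job 3 at 25, Job 4 at 31, Job 5 at 17, Job 6 at 37. The latest is day 37.

37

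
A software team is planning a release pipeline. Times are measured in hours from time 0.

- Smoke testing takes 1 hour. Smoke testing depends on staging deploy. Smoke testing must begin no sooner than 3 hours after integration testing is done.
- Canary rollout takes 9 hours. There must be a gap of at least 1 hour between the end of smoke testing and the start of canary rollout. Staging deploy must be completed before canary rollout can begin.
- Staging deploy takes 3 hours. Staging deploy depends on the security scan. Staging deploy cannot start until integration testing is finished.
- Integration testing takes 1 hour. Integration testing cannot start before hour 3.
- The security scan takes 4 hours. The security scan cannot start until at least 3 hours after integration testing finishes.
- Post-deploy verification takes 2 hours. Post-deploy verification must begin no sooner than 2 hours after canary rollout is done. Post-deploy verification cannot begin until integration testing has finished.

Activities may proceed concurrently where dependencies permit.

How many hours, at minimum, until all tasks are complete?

Integration testing waits on its own release at hour 3, so it starts at hour 3 and finishes at 3 + 1 = hour 4.
The security scan waits on integration testing (finishes hour 4, plus 3-hour gap → hour 7), so it starts at hour 7 and finishes at 7 + 4 = hour 11.
Staging deploy has to wait for the security scan (finishes hour 11); integration testing (finishes hour 4). The latest of these is hour 11, so staging deploy runs hour 11 to 11 + 3 = hour 14.
Smoke testing cannot start until staging deploy (finishes hour 14); integration testing (finishes hour 4, plus 3-hour gap → hour 7). The controlling bound is hour 14, so smoke testing finishes at 14 + 1 = hour 15.
Canary rollout cannot start until smoke testing (finishes hour 15, plus 1-hour gap → hour 16); staging deploy (finishes hour 14). The controlling bound is hour 16, so canary rollout finishes at 16 + 9 = hour 25.
Post-deploy verification has to wait for canary rollout (finishes hour 25, plus 2-hour gap → hour 27); integration testing (finishes hour 4). The latest of these is hour 27, so post-deploy verification runs hour 27 to 27 + 2 = hour 29.
All tasks are finished once the last one completes. Finish times: Integration testing at 4, The security scan at 11, Staging deploy at 14, Smoke testing at 15, Canary rollout at 25, Post-deploy verification at 29. The latest is hour 29.

29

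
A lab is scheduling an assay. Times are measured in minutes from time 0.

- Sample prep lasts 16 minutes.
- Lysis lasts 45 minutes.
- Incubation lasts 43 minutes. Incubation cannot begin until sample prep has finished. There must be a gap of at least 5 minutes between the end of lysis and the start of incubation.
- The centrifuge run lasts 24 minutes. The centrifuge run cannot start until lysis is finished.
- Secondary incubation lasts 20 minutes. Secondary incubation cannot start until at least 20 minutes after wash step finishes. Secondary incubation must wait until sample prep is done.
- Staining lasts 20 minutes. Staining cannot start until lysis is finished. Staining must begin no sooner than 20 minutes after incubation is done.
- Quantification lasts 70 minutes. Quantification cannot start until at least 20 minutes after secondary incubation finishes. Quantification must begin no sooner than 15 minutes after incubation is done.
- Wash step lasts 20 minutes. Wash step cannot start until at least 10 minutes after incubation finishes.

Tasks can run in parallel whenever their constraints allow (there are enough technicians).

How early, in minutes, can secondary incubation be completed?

Lysis can start immediately at minute 0; it finishes at minute 45.
Sample prep has no prerequisites, so it starts at minute 0 and finishes at minute 16.
Incubation needs all of sample prep (finishes minute 16); lysis (finishes minute 45, plus 5-minute gap → minute 50). That puts its earliest start at minute 50; it finishes at 50 + 43 = minute 93.
Wash step waits on incubation (finishes minute 93, plus 10-minute gap → minute 103), so it starts at minute 103 and finishes at 103 + 20 = minute 123.
For secondary incubation: wash step (finishes minute 123, plus 20-minute gap → minute 143); sample prep (finishes minute 16). Taking the maximum gives a start of minute 143, and it finishes at 143 + 20 = minute 163.

163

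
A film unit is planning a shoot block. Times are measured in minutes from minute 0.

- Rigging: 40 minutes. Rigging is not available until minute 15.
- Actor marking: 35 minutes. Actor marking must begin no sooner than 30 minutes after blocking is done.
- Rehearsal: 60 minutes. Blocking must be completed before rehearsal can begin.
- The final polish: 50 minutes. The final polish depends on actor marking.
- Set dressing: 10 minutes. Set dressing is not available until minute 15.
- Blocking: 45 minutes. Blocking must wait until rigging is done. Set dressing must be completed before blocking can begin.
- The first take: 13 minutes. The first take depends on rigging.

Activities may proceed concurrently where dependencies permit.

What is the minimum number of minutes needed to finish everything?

215

Set dressing cannot begin until its own release at minute 15. It runs from minute 15 to 15 + 10 = minute 25.
Rigging waits on its own release at minute 15, so it starts at minute 15 and finishes at 15 + 40 = minute 55.
After rigging (finishes minute 55), the first take can start at minute 55 and finishes at minute 68.
Blocking needs all of rigging (finishes minute 55); set dressing (finishes minute 25). That puts its earliest start at minute 55; it finishes at 55 + 45 = minute 100.
After blocking (finishes minute 100), rehearsal can start at minute 100 and finishes at minute 160.
Actor marking waits on blocking (finishes minute 100, plus 30-minute gap → minute 130), so it starts at minute 130 and finishes at 130 + 35 = minute 165.
The final polish waits on actor marking (finishes minute 165), so it starts at minute 165 and finishes at 165 + 50 = minute 215.
All tasks are finished once the last one completes. Finish times: Rigging at 55, Set dressing at 25, Blocking at 100, Actor marking at 165, Rehearsal at 160, The final polish at 215, The first take at 68. The latest is minute 215.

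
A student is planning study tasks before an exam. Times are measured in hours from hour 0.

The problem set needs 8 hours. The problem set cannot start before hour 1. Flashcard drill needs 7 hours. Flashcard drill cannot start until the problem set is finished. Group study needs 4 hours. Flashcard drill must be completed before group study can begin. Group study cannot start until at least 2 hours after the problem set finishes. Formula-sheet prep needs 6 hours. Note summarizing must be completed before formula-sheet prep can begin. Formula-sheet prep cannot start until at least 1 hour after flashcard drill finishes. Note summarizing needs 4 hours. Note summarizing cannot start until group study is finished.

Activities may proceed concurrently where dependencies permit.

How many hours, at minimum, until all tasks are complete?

After its own release at hour 1, the problem set can start at hour 1 and finishes at hour 9.
Flashcard drill cannot begin until the problem set (finishes hour 9). It runs from hour 9 to 9 + 7 = hour 16.
Group study needs all of flashcard drill (finishes hour 16); the problem set (finishes hour 9, plus 2-hour gap → hour 11). That puts its earliest start at hour 16; it finishes at 16 + 4 = hour 20.
Note summarizing waits on group study (finishes hour 20), so it starts at hour 20 and finishes at 20 + 4 = hour 24.
Formula-sheet prep cannot start until note summarizing (finishes hour 24); flashcard drill (finishes hour 16, plus 1-hour gap → hour 17). The controlling bound is hour 24, so formula-sheet prep finishes at 24 + 6 = hour 30.
All tasks are finished once the last one completes. Finish times: The problem set at 9, Flashcard drill at 16, Group study at 20, Note summarizing at 24, Formula-sheet prep at 30. The latest is hour 30.

30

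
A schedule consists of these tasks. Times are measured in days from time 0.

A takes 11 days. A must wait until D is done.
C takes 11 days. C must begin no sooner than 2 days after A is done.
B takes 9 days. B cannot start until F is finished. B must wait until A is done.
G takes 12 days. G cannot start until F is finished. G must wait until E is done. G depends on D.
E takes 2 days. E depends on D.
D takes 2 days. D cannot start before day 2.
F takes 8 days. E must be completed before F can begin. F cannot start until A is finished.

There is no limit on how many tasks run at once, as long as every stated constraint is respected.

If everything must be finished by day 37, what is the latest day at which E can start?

15

To finish by day 37, B (duration 9) must start no later than day 28.
Nothing follows G; the deadline of day 37 is its only limit. It must start by 37 − 12 = day 25.
F must finish in time for B (must start by day 28); G (must start by day 25). The tightest is day 25, so F must start by 25 − 8 = day 17.
E must finish in time for F (must start by day 17); G (must start by day 25). The tightest is day 17, so E must start by 17 − 2 = day 15.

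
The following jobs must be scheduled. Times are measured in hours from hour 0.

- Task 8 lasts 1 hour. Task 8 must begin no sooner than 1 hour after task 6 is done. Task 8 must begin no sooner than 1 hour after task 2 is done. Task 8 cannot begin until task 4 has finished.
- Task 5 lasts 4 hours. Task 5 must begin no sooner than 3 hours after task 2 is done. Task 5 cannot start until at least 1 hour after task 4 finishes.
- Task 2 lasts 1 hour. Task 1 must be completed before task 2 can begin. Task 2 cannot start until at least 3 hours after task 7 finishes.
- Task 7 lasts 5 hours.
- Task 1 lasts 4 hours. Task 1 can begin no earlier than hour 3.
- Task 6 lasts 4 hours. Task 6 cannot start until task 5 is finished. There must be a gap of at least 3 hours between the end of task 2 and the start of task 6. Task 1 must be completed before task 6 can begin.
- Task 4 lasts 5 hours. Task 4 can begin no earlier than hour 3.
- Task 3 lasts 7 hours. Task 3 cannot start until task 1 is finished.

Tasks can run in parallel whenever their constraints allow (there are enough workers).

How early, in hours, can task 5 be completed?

16

Task 7 can start immediately at hour 0; it finishes at hour 5.
After its own release at hour 3, task 4 can start at hour 3 and finishes at hour 8.
After its own release at hour 3, task 1 can start at hour 3 and finishes at hour 7.
Task 2 needs all of task 1 (finishes hour 7); task 7 (finishes hour 5, plus 3-hour gap → hour 8). That puts its earliest start at hour 8; it finishes at 8 + 1 = hour 9.
For task 5: task 2 (finishes hour 9, plus 3-hour gap → hour 12); task 4 (finishes hour 8, plus 1-hour gap → hour 9). Taking the maximum gives a start of hour 12, and it finishes at 12 + 4 = hour 16.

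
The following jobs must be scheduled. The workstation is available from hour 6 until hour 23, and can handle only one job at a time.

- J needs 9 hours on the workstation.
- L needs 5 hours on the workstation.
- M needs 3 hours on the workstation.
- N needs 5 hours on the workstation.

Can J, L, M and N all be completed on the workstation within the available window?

No

The workstation window is 23 − 6 = 17 hours.
Running back to back, the jobs need 9 + 5 + 3 + 5 = 22 hours on the workstation.
Since 22 > 17, they cannot all fit.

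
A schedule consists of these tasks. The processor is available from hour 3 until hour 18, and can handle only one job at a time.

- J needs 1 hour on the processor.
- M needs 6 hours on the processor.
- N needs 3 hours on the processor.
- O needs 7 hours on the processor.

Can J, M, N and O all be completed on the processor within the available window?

The processor window is 18 − 3 = 15 hours.
Running back to back, the jobs need 1 + 6 + 3 + 7 = 17 hours on the processor.
Since 17 > 15, they cannot all fit.

No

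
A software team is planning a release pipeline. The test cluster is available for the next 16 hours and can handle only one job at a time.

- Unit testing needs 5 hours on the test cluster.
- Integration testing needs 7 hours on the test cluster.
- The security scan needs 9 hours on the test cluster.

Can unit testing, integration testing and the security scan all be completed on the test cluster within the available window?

Running back to back, the jobs need 5 + 7 + 9 = 21 hours on the test cluster.
Since 21 > 16, they cannot all fit.

No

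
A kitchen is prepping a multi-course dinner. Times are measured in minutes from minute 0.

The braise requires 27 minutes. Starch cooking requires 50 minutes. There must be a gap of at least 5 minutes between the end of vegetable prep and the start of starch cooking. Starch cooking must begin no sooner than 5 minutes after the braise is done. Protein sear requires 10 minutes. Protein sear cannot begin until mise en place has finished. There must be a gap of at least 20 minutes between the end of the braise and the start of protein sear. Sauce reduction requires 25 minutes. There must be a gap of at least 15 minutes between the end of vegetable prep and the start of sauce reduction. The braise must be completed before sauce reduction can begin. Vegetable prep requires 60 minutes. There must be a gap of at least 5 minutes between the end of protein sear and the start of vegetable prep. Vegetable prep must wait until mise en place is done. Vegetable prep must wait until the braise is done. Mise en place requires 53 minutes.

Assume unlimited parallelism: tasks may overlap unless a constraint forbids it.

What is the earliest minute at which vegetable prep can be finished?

128

The braise has no prerequisites, so it starts at minute 0 and finishes at minute 27.
Mise en place can start immediately at minute 0; it finishes at minute 53.
Protein sear cannot start until mise en place (finishes minute 53); the braise (finishes minute 27, plus 20-minute gap → minute 47). The controlling bound is minute 53, so protein sear finishes at 53 + 10 = minute 63.
Vegetable prep needs all of protein sear (finishes minute 63, plus 5-minute gap → minute 68); mise en place (finishes minute 53); the braise (finishes minute 27). That puts its earliest start at minute 68; it finishes at 68 + 60 = minute 128.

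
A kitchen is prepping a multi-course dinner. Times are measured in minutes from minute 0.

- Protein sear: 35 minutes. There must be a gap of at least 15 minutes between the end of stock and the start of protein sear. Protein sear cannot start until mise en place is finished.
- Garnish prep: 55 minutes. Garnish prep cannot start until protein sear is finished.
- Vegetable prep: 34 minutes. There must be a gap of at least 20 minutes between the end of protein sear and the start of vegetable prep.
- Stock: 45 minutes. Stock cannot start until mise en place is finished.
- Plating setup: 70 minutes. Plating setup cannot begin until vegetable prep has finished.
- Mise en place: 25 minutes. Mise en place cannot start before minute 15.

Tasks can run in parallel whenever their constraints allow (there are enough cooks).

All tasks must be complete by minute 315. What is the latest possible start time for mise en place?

71

Plating setup has no dependents, so it just needs to finish by minute 315. Starting by 315 − 70 = minute 245 achieves that.
Vegetable prep feeds into plating setup (must start by minute 245); so vegetable prep must finish by minute 245 and therefore start by minute 211.
Garnish prep must finish by minute 315; it takes 55 minutes, so it must start by 315 − 55 = minute 260.
Protein sear has several dependents: vegetable prep (must start by minute 211, minus 20-minute gap → minute 191); garnish prep (must start by minute 260). The earliest of those limits is minute 191, so protein sear must start by 191 − 35 = minute 156.
Stock feeds into protein sear (must start by minute 156, minus 15-minute gap → minute 141); so stock must finish by minute 141 and therefore start by minute 96.
Mise en place has several dependents: stock (must start by minute 96); protein sear (must start by minute 156). The earliest of those limits is minute 96, so mise en place must start by 96 − 25 = minute 71.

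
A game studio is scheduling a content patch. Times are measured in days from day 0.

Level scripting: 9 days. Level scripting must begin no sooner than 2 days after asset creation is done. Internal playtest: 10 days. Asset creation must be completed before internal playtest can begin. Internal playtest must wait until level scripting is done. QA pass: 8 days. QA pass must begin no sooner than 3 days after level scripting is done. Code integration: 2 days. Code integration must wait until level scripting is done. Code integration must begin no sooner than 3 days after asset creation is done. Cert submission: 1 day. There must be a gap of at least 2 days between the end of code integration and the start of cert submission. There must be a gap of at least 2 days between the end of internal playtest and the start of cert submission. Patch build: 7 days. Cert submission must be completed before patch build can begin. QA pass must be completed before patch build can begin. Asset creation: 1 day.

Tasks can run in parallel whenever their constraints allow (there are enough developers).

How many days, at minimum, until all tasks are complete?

Asset creation has no prerequisites, so it starts at day 0 and finishes at day 1.
Level scripting cannot begin until asset creation (finishes day 1, plus 2-day gap → day 3). It runs from day 3 to 3 + 9 = day 12.
QA pass cannot begin until level scripting (finishes day 12, plus 3-day gap → day 15). It runs from day 15 to 15 + 8 = day 23.
Internal playtest cannot start until asset creation (finishes day 1); level scripting (finishes day 12). The controlling bound is day 12, so internal playtest finishes at 12 + 10 = day 22.
For code integration: level scripting (finishes day 12); asset creation (finishes day 1, plus 3-day gap → day 4). Taking the maximum gives a start of day 12, and it finishes at 12 + 2 = day 14.
Cert submission needs all of code integration (finishes day 14, plus 2-day gap → day 16); internal playtest (finishes day 22, plus 2-day gap → day 24). That puts its earliest start at day 24; it finishes at 24 + 1 = day 25.
Patch build cannot start until cert submission (finishes day 25); QA pass (finishes day 23). The controlling bound is day 25, so patch build finishes at 25 + 7 = day 32.
All tasks are finished once the last one completes. Finish times: Asset creation at 1, Level scripting at 12, Code integration at 14, Internal playtest at 22, QA pass at 23, Cert submission at 25, Patch build at 32. The latest is day 32.

32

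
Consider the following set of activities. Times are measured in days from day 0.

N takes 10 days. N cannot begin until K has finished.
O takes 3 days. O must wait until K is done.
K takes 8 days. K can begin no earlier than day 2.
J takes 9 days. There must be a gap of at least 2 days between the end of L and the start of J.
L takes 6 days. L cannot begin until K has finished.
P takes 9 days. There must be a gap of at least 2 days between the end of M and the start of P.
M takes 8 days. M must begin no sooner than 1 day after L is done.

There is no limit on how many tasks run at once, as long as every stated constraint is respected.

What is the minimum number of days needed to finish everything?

After its own release at day 2, K can start at day 2 and finishes at day 10.
O cannot begin until K (finishes day 10). It runs from day 10 to 10 + 3 = day 13.
N cannot begin until K (finishes day 10). It runs from day 10 to 10 + 10 = day 20.
L cannot begin until K (finishes day 10). It runs from day 10 to 10 + 6 = day 16.
After L (finishes day 16, plus 1-day gap → day 17), M can start at day 17 and finishes at day 25.
P waits on M (finishes day 25, plus 2-day gap → day 27), so it starts at day 27 and finishes at 27 + 9 = day 36.
J waits on L (finishes day 16, plus 2-day gap → day 18), so it starts at day 18 and finishes at 18 + 9 = day 27.
All tasks are finished once the last one completes. Finish times: J at 27, K at 10, L at 16, M at 25, N at 20, O at 13, P at 36. The latest is day 36.

36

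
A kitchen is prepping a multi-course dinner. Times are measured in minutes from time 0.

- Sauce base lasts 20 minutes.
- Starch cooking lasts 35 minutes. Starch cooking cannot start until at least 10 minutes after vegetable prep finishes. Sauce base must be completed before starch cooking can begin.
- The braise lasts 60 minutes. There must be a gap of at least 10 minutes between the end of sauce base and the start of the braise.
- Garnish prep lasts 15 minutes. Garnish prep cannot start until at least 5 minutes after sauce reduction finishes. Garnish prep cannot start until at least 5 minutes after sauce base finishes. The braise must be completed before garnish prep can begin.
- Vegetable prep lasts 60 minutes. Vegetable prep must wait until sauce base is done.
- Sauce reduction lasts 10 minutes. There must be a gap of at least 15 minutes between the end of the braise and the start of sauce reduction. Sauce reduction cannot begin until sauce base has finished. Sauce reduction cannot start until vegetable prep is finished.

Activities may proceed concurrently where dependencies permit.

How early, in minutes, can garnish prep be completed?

135

Sauce base has no prerequisites, so it starts at minute 0 and finishes at minute 20.
Vegetable prep waits on sauce base (finishes minute 20), so it starts at minute 20 and finishes at 20 + 60 = minute 80.
The braise cannot begin until sauce base (finishes minute 20, plus 10-minute gap → minute 30). It runs from minute 30 to 30 + 60 = minute 90.
For sauce reduction: the braise (finishes minute 90, plus 15-minute gap → minute 105); sauce base (finishes minute 20); vegetable prep (finishes minute 80). Taking the maximum gives a start of minute 105, and it finishes at 105 + 10 = minute 115.
Garnish prep cannot start until sauce reduction (finishes minute 115, plus 5-minute gap → minute 120); sauce base (finishes minute 20, plus 5-minute gap → minute 25); the braise (finishes minute 90). The controlling bound is minute 120, so garnish prep finishes at 120 + 15 = minute 135.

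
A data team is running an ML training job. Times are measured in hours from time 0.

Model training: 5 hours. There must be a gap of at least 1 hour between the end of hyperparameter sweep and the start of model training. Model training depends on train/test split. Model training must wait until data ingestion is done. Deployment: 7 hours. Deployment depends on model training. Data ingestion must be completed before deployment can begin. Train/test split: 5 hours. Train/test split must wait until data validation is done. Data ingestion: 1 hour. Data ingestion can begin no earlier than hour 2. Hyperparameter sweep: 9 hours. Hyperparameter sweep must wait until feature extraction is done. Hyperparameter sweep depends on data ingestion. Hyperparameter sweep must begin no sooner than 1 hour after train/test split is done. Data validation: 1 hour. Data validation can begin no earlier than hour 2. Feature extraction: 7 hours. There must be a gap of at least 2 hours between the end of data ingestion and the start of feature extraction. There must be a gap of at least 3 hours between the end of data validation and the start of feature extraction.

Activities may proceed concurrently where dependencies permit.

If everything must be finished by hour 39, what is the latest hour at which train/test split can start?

Deployment has no dependents, so it just needs to finish by hour 39. Starting by 39 − 7 = hour 32 achieves that.
Model training has to be done before deployment (must start by hour 32). That means finishing by hour 32, i.e. starting by 32 − 5 = hour 27.
Since model training (must start by hour 27, minus 1-hour gap → hour 26) depends on it, hyperparameter sweep must finish by hour 26. Backing off its 9-hour duration gives a latest start of hour 17.
For train/test split: hyperparameter sweep (must start by hour 17, minus 1-hour gap → hour 16); model training (must start by hour 27). The most restrictive is hour 16; with a 5-hour duration, train/test split must start by hour 11.

11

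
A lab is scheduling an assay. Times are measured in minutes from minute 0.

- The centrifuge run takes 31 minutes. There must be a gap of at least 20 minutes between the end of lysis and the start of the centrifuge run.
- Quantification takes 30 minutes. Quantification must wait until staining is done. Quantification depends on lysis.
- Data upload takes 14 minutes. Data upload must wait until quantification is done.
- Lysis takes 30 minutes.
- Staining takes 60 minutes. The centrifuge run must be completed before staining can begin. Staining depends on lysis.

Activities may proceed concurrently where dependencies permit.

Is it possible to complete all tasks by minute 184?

Nothing blocks lysis, so it runs from minute 0 to minute 30.
The centrifuge run cannot begin until lysis (finishes minute 30, plus 20-minute gap → minute 50). It runs from minute 50 to 50 + 31 = minute 81.
Staining cannot start until the centrifuge run (finishes minute 81); lysis (finishes minute 30). The controlling bound is minute 81, so staining finishes at 81 + 60 = minute 141.
Quantification needs all of staining (finishes minute 141); lysis (finishes minute 30). That puts its earliest start at minute 141; it finishes at 141 + 30 = minute 171.
After quantification (finishes minute 171), data upload can start at minute 171 and finishes at minute 185.
The earliest everything can be done is minute 185, which is after the deadline of 184, so it is not possible.

No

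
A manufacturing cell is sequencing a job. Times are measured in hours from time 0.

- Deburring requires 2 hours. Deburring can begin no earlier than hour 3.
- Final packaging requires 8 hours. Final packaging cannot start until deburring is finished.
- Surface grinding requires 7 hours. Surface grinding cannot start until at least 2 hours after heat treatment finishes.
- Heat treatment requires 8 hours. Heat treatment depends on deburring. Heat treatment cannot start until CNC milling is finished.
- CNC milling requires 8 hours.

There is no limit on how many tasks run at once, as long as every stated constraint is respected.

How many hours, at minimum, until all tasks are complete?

25

CNC milling has no prerequisites, so it starts at hour 0 and finishes at hour 8.
Deburring waits on its own release at hour 3, so it starts at hour 3 and finishes at 3 + 2 = hour 5.
Final packaging waits on deburring (finishes hour 5), so it starts at hour 5 and finishes at 5 + 8 = hour 13.
Heat treatment has to wait for deburring (finishes hour 5); CNC milling (finishes hour 8). The latest of these is hour 8, so heat treatment runs hour 8 to 8 + 8 = hour 16.
Surface grinding cannot begin until heat treatment (finishes hour 16, plus 2-hour gap → hour 18). It runs from hour 18 to 18 + 7 = hour 25.
All tasks are finished once the last one completes. Finish times: Deburring at 5, CNC milling at 8, Heat treatment at 16, Surface grinding at 25, Final packaging at 13. The latest is hour 25.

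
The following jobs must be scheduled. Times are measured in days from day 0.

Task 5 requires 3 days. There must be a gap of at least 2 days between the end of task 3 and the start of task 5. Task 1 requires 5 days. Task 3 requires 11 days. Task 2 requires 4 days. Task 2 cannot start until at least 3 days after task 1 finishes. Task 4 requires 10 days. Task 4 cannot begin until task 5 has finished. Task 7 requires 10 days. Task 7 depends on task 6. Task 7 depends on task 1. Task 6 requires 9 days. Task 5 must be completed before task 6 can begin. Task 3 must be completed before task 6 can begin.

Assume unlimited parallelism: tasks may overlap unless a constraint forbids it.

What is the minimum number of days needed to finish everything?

Task 3 can start immediately at day 0; it finishes at day 11.
Task 5 cannot begin until task 3 (finishes day 11, plus 2-day gap → day 13). It runs from day 13 to 13 + 3 = day 16.
Task 6 needs all of task 5 (finishes day 16); task 3 (finishes day 11). That puts its earliest start at day 16; it finishes at 16 + 9 = day 25.
Task 4 waits on task 5 (finishes day 16), so it starts at day 16 and finishes at 16 + 10 = day 26.
Task 1 has no prerequisites, so it starts at day 0 and finishes at day 5.
For task 7: task 6 (finishes day 25); task 1 (finishes day 5). Taking the maximum gives a start of day 25, and it finishes at 25 + 10 = day 35.
Task 2 cannot begin until task 1 (finishes day 5, plus 3-day gap → day 8). It runs from day 8 to 8 + 4 = day 12.
All tasks are finished once the last one completes. Finish times: Task 1 at 5, Task 2 at 12, Task 3 at 11, Task 4 at 26, Task 5 at 16, Task 6 at 25, Task 7 at 35. The latest is day 35.

35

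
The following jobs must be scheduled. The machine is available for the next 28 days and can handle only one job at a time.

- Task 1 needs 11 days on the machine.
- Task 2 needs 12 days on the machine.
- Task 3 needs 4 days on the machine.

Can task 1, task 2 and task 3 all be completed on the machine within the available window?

Yes

Running back to back, the jobs need 11 + 12 + 4 = 27 days on the machine.
Since 27 ≤ 28, they fit within the window.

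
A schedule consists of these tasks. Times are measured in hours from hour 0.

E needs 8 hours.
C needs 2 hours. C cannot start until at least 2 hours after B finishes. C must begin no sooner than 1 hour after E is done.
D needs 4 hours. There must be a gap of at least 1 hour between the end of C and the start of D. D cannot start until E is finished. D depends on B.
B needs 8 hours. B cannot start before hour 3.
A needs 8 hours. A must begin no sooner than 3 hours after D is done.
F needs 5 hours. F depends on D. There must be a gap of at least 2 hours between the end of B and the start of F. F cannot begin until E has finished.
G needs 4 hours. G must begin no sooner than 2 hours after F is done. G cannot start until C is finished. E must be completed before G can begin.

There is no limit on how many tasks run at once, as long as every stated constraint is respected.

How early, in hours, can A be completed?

E can start immediately at hour 0; it finishes at hour 8.
B cannot begin until its own release at hour 3. It runs from hour 3 to 3 + 8 = hour 11.
For C: B (finishes hour 11, plus 2-hour gap → hour 13); E (finishes hour 8, plus 1-hour gap → hour 9). Taking the maximum gives a start of hour 13, and it finishes at 13 + 2 = hour 15.
D cannot start until C (finishes hour 15, plus 1-hour gap → hour 16); E (finishes hour 8); B (finishes hour 11). The controlling bound is hour 16, so D finishes at 16 + 4 = hour 20.
A cannot begin until D (finishes hour 20, plus 3-hour gap → hour 23). It runs from hour 23 to 23 + 8 = hour 31.

31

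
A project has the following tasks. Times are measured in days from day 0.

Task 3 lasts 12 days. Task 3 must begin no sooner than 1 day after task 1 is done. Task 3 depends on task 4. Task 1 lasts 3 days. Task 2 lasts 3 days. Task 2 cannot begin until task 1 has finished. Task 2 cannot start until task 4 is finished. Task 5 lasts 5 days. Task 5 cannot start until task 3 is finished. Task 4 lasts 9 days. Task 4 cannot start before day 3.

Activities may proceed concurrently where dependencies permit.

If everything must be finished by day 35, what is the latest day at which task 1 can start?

Nothing follows task 2; the deadline of day 35 is its only limit. It must start by 35 − 3 = day 32.
To finish by day 35, task 5 (duration 5) must start no later than day 30.
Task 3 must finish before task 5 (must start by day 30). With a 12-day duration, task 3 must start by 30 − 12 = day 18.
Task 1 must finish in time for task 2 (must start by day 32); task 3 (must start by day 18, minus 1-day gap → day 17). The tightest is day 17, so task 1 must start by 17 − 3 = day 14.

14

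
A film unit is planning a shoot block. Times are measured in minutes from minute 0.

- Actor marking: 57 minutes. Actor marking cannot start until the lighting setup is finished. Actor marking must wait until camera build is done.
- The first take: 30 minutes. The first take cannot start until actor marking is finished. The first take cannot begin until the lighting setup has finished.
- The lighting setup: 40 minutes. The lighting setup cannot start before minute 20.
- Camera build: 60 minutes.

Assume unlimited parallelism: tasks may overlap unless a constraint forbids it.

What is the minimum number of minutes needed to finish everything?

Camera build can start immediately at minute 0; it finishes at minute 60.
After its own release at minute 20, the lighting setup can start at minute 20 and finishes at minute 60.
Actor marking cannot start until the lighting setup (finishes minute 60); camera build (finishes minute 60). The controlling bound is minute 60, so actor marking finishes at 60 + 57 = minute 117.
The first take has to wait for actor marking (finishes minute 117); the lighting setup (finishes minute 60). The latest of these is minute 117, so the first take runs minute 117 to 117 + 30 = minute 147.
All tasks are finished once the last one completes. Finish times: The lighting setup at 60, Camera build at 60, Actor marking at 117, The first take at 147. The latest is minute 147.

147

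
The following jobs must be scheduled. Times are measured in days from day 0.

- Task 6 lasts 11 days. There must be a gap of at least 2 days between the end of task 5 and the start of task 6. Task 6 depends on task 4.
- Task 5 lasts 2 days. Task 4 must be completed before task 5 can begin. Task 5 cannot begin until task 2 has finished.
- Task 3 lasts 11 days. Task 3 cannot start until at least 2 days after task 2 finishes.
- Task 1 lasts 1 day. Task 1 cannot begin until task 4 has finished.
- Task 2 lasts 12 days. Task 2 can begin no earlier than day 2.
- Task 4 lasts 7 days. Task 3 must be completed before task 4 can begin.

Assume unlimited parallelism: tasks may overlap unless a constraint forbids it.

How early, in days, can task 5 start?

Task 2 waits on its own release at day 2, so it starts at day 2 and finishes at 2 + 12 = day 14.
Task 3 waits on task 2 (finishes day 14, plus 2-day gap → day 16), so it starts at day 16 and finishes at 16 + 11 = day 27.
Task 4 cannot begin until task 3 (finishes day 27). It runs from day 27 to 27 + 7 = day 34.
Task 5 waits on task 4 (finishes day 34); task 2 (finishes day 14). The latest of these is day 34, which is the earliest task 5 can start.

34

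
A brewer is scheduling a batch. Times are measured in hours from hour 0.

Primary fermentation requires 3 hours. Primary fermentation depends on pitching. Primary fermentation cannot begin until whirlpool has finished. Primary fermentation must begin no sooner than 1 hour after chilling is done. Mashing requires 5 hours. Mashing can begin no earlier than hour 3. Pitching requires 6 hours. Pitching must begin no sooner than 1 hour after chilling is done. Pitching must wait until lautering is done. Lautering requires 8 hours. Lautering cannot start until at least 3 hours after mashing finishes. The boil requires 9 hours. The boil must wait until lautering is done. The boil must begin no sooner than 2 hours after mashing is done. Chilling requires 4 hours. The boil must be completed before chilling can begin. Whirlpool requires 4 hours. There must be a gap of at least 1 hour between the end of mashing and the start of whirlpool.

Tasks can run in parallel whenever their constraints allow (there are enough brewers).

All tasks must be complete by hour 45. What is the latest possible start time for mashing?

6

Primary fermentation must finish by hour 45; it takes 3 hours, so it must start by 45 − 3 = hour 42.
Pitching must finish before primary fermentation (must start by hour 42). With a 6-hour duration, pitching must start by 42 − 6 = hour 36.
Chilling must finish in time for pitching (must start by hour 36, minus 1-hour gap → hour 35); primary fermentation (must start by hour 42, minus 1-hour gap → hour 41). The tightest is hour 35, so chilling must start by 35 − 4 = hour 31.
The boil has to be done before chilling (must start by hour 31). That means finishing by hour 31, i.e. starting by 31 − 9 = hour 22.
Lautering has several dependents: the boil (must start by hour 22); pitching (must start by hour 36). The earliest of those limits is hour 22, so lautering must start by 22 − 8 = hour 14.
Whirlpool feeds into primary fermentation (must start by hour 42); so whirlpool must finish by hour 42 and therefore start by hour 38.
Mashing must finish in time for lautering (must start by hour 14, minus 3-hour gap → hour 11); the boil (must start by hour 22, minus 2-hour gap → hour 20); whirlpool (must start by hour 38, minus 1-hour gap → hour 37). The tightest is hour 11, so mashing must start by 11 − 5 = hour 6.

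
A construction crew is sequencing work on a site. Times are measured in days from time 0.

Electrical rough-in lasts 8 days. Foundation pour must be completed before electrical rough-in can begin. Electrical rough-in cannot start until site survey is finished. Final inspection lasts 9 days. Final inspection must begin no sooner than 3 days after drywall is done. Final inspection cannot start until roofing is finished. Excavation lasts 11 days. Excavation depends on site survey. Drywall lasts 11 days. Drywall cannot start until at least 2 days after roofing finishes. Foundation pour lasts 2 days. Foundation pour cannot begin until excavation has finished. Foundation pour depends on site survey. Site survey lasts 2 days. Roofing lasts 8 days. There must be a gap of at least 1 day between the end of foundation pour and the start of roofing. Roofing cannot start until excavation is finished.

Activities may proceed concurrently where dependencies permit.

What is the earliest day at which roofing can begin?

16

Site survey can start immediately at day 0; it finishes at day 2.
After site survey (finishes day 2), excavation can start at day 2 and finishes at day 13.
For foundation pour: excavation (finishes day 13); site survey (finishes day 2). Taking the maximum gives a start of day 13, and it finishes at 13 + 2 = day 15.
Roofing waits on foundation pour (finishes day 15, plus 1-day gap → day 16); excavation (finishes day 13). The latest of these is day 16, which is the earliest roofing can start.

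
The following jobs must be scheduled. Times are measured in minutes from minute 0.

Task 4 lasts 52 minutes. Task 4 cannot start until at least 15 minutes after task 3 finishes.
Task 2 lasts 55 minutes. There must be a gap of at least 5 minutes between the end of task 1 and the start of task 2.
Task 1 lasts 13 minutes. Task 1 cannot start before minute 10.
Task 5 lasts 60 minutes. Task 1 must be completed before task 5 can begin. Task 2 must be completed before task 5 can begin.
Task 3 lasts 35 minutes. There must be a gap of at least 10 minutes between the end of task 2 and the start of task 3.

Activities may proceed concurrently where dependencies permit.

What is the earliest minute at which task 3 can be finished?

Task 1 cannot begin until its own release at minute 10. It runs from minute 10 to 10 + 13 = minute 23.
Task 2 cannot begin until task 1 (finishes minute 23, plus 5-minute gap → minute 28). It runs from minute 28 to 28 + 55 = minute 83.
Task 3 cannot begin until task 2 (finishes minute 83, plus 10-minute gap → minute 93). It runs from minute 93 to 93 + 35 = minute 128.

128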